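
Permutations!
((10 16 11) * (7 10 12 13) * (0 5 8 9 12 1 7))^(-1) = ((0 5 8 9 12 13)(1 7 10 16 11))^(-1) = (0 13 12 9 8 5)(1 11 16 10 7)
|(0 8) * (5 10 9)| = |(0 8)(5 10 9)| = 6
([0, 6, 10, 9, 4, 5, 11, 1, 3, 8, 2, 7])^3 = (1 7 11 6)(2 10)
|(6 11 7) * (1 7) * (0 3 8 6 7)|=6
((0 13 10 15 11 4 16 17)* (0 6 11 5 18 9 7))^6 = (0 9 5 10)(4 16 17 6 11)(7 18 15 13)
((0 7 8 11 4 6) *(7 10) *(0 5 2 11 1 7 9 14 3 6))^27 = (0 2 3 10 11 6 9 4 5 14)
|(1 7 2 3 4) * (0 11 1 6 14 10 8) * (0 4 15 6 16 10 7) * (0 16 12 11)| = |(1 16 10 8 4 12 11)(2 3 15 6 14 7)| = 42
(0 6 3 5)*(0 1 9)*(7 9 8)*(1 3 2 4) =(0 6 2 4 1 8 7 9)(3 5) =[6, 8, 4, 5, 1, 3, 2, 9, 7, 0]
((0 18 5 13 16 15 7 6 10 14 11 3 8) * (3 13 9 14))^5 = (0 11 6 18 13 10 5 16 3 9 15 8 14 7)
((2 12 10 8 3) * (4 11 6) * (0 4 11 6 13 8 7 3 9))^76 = ((0 4 6 11 13 8 9)(2 12 10 7 3))^76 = (0 9 8 13 11 6 4)(2 12 10 7 3)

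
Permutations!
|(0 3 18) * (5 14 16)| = 3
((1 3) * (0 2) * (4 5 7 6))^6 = (4 7)(5 6) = ((0 2)(1 3)(4 5 7 6))^6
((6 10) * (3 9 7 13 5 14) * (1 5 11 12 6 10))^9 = ((1 5 14 3 9 7 13 11 12 6))^9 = (1 6 12 11 13 7 9 3 14 5)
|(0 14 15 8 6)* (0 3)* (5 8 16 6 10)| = |(0 14 15 16 6 3)(5 8 10)| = 6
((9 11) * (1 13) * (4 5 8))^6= ((1 13)(4 5 8)(9 11))^6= (13)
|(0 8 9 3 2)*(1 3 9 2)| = |(9)(0 8 2)(1 3)| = 6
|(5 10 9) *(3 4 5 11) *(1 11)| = 7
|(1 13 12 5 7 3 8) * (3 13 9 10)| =|(1 9 10 3 8)(5 7 13 12)| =20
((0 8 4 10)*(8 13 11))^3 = (0 8)(4 13)(10 11)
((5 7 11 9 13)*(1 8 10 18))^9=(1 8 10 18)(5 13 9 11 7)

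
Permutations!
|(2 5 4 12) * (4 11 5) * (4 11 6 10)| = 7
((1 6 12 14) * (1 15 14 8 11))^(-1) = (1 11 8 12 6)(14 15)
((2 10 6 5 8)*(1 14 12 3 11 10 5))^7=(14)(2 5 8)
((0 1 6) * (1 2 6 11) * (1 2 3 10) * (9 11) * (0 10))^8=(1 11 6)(2 10 9)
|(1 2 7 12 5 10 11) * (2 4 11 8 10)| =12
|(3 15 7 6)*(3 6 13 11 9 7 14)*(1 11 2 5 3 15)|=8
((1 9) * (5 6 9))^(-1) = ((1 5 6 9))^(-1) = (1 9 6 5)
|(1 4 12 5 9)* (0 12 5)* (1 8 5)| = 6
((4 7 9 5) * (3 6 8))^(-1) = (3 8 6)(4 5 9 7)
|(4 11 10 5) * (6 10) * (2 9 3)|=15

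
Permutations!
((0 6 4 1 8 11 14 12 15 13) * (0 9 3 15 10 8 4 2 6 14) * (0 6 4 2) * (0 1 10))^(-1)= ((0 14 12)(1 2 4 10 8 11 6)(3 15 13 9))^(-1)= (0 12 14)(1 6 11 8 10 4 2)(3 9 13 15)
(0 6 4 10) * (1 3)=(0 6 4 10)(1 3)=[6, 3, 2, 1, 10, 5, 4, 7, 8, 9, 0]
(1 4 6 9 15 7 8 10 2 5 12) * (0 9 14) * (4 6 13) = (0 9 15 7 8 10 2 5 12 1 6 14)(4 13) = [9, 6, 5, 3, 13, 12, 14, 8, 10, 15, 2, 11, 1, 4, 0, 7]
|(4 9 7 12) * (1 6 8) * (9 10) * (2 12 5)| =21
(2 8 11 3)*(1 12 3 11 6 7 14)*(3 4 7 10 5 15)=(1 12 4 7 14)(2 8 6 10 5 15 3)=[0, 12, 8, 2, 7, 15, 10, 14, 6, 9, 5, 11, 4, 13, 1, 3]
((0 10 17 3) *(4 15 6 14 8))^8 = ((0 10 17 3)(4 15 6 14 8))^8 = (17)(4 14 15 8 6)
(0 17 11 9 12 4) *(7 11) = [17, 1, 2, 3, 0, 5, 6, 11, 8, 12, 10, 9, 4, 13, 14, 15, 16, 7] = (0 17 7 11 9 12 4)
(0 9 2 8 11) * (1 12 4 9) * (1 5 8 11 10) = (0 5 8 10 1 12 4 9 2 11) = [5, 12, 11, 3, 9, 8, 6, 7, 10, 2, 1, 0, 4]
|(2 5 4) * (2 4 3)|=|(2 5 3)|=3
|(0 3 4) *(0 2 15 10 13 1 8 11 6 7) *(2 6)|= 35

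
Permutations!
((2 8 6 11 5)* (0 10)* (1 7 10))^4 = ((0 1 7 10)(2 8 6 11 5))^4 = (2 5 11 6 8)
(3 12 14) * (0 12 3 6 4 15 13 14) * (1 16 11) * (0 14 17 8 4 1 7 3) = (0 12 14 6 1 16 11 7 3)(4 15 13 17 8) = [12, 16, 2, 0, 15, 5, 1, 3, 4, 9, 10, 7, 14, 17, 6, 13, 11, 8]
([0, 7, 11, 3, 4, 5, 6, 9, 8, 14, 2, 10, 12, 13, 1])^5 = (1 7 9 14)(2 10 11)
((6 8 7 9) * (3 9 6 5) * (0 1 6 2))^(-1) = (0 2 7 8 6 1)(3 5 9)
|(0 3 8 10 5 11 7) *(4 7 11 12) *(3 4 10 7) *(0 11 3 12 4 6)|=4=|(0 6)(3 8 7 11)(4 12 10 5)|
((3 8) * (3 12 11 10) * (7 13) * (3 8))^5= (7 13)(8 12 11 10)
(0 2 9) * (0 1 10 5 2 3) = (0 3)(1 10 5 2 9) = [3, 10, 9, 0, 4, 2, 6, 7, 8, 1, 5]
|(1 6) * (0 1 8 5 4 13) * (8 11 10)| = 9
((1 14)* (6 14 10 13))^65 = (14)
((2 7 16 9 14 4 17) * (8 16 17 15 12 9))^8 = (2 17 7)(4 9 15 14 12)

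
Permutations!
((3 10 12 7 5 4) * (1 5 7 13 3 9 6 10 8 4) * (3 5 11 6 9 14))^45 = (1 10 5 6 13 11 12)(3 8 4 14) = ((1 11 6 10 12 13 5)(3 8 4 14))^45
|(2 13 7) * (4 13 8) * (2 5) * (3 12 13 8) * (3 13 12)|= 4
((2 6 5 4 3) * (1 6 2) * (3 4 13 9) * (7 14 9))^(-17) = (1 3 9 14 7 13 5 6)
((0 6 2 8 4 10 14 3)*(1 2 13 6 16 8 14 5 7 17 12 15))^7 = ((0 16 8 4 10 5 7 17 12 15 1 2 14 3)(6 13))^7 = (0 17)(1 4)(2 10)(3 7)(5 14)(6 13)(8 15)(12 16)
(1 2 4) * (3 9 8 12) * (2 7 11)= (1 7 11 2 4)(3 9 8 12)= [0, 7, 4, 9, 1, 5, 6, 11, 12, 8, 10, 2, 3]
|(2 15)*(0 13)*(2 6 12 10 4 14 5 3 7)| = |(0 13)(2 15 6 12 10 4 14 5 3 7)| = 10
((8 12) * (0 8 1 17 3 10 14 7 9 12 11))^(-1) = ((0 8 11)(1 17 3 10 14 7 9 12))^(-1) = (0 11 8)(1 12 9 7 14 10 3 17)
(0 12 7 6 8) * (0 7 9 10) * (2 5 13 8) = (0 12 9 10)(2 5 13 8 7 6) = [12, 1, 5, 3, 4, 13, 2, 6, 7, 10, 0, 11, 9, 8]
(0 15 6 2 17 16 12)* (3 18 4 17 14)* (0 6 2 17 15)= (2 14 3 18 4 15)(6 17 16 12)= [0, 1, 14, 18, 15, 5, 17, 7, 8, 9, 10, 11, 6, 13, 3, 2, 12, 16, 4]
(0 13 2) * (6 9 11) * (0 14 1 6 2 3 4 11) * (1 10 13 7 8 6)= [7, 1, 14, 4, 11, 5, 9, 8, 6, 0, 13, 2, 12, 3, 10]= (0 7 8 6 9)(2 14 10 13 3 4 11)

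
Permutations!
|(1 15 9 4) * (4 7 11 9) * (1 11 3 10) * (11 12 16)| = 10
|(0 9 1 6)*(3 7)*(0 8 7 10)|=8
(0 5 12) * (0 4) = (0 5 12 4) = [5, 1, 2, 3, 0, 12, 6, 7, 8, 9, 10, 11, 4]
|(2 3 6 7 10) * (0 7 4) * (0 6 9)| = 6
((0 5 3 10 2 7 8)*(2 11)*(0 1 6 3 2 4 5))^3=(1 10 5 8 3 4 7 6 11 2)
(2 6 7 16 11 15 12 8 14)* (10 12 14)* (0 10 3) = (0 10 12 8 3)(2 6 7 16 11 15 14) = [10, 1, 6, 0, 4, 5, 7, 16, 3, 9, 12, 15, 8, 13, 2, 14, 11]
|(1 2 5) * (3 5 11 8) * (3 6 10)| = |(1 2 11 8 6 10 3 5)| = 8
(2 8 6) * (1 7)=(1 7)(2 8 6)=[0, 7, 8, 3, 4, 5, 2, 1, 6]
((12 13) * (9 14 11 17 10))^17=(9 11 10 14 17)(12 13)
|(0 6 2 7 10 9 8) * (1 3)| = |(0 6 2 7 10 9 8)(1 3)| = 14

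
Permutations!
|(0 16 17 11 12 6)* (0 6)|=|(0 16 17 11 12)|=5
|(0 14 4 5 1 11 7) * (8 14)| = |(0 8 14 4 5 1 11 7)| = 8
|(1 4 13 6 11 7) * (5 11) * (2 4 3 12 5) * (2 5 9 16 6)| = 9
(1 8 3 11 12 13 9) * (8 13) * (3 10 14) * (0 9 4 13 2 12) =(0 9 1 2 12 8 10 14 3 11)(4 13) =[9, 2, 12, 11, 13, 5, 6, 7, 10, 1, 14, 0, 8, 4, 3]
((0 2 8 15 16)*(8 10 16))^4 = ((0 2 10 16)(8 15))^4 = (16)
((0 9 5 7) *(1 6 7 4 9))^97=(0 1 6 7)(4 9 5)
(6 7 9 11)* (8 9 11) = (6 7 11)(8 9) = [0, 1, 2, 3, 4, 5, 7, 11, 9, 8, 10, 6]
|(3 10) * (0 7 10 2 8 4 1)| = 8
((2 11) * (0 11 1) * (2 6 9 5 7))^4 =((0 11 6 9 5 7 2 1))^4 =(0 5)(1 9)(2 6)(7 11)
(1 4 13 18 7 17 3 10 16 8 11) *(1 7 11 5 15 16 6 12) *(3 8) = [0, 4, 2, 10, 13, 15, 12, 17, 5, 9, 6, 7, 1, 18, 14, 16, 3, 8, 11] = (1 4 13 18 11 7 17 8 5 15 16 3 10 6 12)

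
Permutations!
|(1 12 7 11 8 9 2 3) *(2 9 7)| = |(1 12 2 3)(7 11 8)| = 12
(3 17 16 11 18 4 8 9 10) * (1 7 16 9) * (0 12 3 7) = (0 12 3 17 9 10 7 16 11 18 4 8 1) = [12, 0, 2, 17, 8, 5, 6, 16, 1, 10, 7, 18, 3, 13, 14, 15, 11, 9, 4]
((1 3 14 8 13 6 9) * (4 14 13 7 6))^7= (1 6 8 4 3 9 7 14 13)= ((1 3 13 4 14 8 7 6 9))^7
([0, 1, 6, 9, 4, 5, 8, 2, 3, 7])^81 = [0, 1, 3, 2, 4, 5, 9, 8, 7, 6]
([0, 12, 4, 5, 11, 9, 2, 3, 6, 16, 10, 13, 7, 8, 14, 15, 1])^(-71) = [0, 16, 4, 7, 11, 3, 2, 12, 6, 5, 10, 13, 1, 8, 14, 15, 9]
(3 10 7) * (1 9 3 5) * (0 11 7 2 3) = [11, 9, 3, 10, 4, 1, 6, 5, 8, 0, 2, 7] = (0 11 7 5 1 9)(2 3 10)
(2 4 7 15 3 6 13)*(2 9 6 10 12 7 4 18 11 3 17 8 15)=(2 18 11 3 10 12 7)(6 13 9)(8 15 17)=[0, 1, 18, 10, 4, 5, 13, 2, 15, 6, 12, 3, 7, 9, 14, 17, 16, 8, 11]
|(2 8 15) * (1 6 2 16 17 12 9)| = 9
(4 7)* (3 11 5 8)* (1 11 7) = (1 11 5 8 3 7 4) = [0, 11, 2, 7, 1, 8, 6, 4, 3, 9, 10, 5]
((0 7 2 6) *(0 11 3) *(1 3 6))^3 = ((0 7 2 1 3)(6 11))^3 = (0 1 7 3 2)(6 11)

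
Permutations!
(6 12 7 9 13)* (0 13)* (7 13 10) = [10, 1, 2, 3, 4, 5, 12, 9, 8, 0, 7, 11, 13, 6] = (0 10 7 9)(6 12 13)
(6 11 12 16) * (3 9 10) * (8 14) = [0, 1, 2, 9, 4, 5, 11, 7, 14, 10, 3, 12, 16, 13, 8, 15, 6] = (3 9 10)(6 11 12 16)(8 14)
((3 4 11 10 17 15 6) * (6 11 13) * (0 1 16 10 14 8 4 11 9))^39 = (0 17 1 15 16 9 10)(3 4 11 13 14 6 8)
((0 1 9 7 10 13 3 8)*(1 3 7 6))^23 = ((0 3 8)(1 9 6)(7 10 13))^23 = (0 8 3)(1 6 9)(7 13 10)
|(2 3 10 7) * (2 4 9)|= |(2 3 10 7 4 9)|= 6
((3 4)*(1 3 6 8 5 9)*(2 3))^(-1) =(1 9 5 8 6 4 3 2)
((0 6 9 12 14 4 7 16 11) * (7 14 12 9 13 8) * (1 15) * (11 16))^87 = (16)(0 8)(1 15)(4 14)(6 7)(11 13)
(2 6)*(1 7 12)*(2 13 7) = (1 2 6 13 7 12) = [0, 2, 6, 3, 4, 5, 13, 12, 8, 9, 10, 11, 1, 7]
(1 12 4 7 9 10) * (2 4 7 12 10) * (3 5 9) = [0, 10, 4, 5, 12, 9, 6, 3, 8, 2, 1, 11, 7] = (1 10)(2 4 12 7 3 5 9)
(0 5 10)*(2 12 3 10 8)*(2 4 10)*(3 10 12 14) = [5, 1, 14, 2, 12, 8, 6, 7, 4, 9, 0, 11, 10, 13, 3] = (0 5 8 4 12 10)(2 14 3)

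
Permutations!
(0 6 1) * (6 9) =(0 9 6 1) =[9, 0, 2, 3, 4, 5, 1, 7, 8, 6]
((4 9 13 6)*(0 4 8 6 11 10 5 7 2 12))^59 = (0 12 2 7 5 10 11 13 9 4)(6 8)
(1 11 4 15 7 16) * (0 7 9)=(0 7 16 1 11 4 15 9)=[7, 11, 2, 3, 15, 5, 6, 16, 8, 0, 10, 4, 12, 13, 14, 9, 1]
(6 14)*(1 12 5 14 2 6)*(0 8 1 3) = [8, 12, 6, 0, 4, 14, 2, 7, 1, 9, 10, 11, 5, 13, 3] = (0 8 1 12 5 14 3)(2 6)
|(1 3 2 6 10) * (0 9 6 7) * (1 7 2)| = |(0 9 6 10 7)(1 3)| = 10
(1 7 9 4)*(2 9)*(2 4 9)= (9)(1 7 4)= [0, 7, 2, 3, 1, 5, 6, 4, 8, 9]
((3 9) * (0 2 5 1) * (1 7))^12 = (9)(0 5 1 2 7)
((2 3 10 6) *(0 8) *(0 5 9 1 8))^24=(10)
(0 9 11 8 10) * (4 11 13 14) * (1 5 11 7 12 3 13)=(0 9 1 5 11 8 10)(3 13 14 4 7 12)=[9, 5, 2, 13, 7, 11, 6, 12, 10, 1, 0, 8, 3, 14, 4]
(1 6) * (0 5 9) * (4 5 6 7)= (0 6 1 7 4 5 9)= [6, 7, 2, 3, 5, 9, 1, 4, 8, 0]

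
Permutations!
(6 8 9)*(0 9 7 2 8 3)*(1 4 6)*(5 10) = (0 9 1 4 6 3)(2 8 7)(5 10) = [9, 4, 8, 0, 6, 10, 3, 2, 7, 1, 5]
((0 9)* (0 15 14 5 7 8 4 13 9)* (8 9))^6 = (5 7 9 15 14)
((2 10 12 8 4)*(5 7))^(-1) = (2 4 8 12 10)(5 7)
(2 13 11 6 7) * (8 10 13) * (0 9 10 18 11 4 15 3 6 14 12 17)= (0 9 10 13 4 15 3 6 7 2 8 18 11 14 12 17)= [9, 1, 8, 6, 15, 5, 7, 2, 18, 10, 13, 14, 17, 4, 12, 3, 16, 0, 11]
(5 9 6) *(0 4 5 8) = (0 4 5 9 6 8) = [4, 1, 2, 3, 5, 9, 8, 7, 0, 6]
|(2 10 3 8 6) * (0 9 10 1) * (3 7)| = |(0 9 10 7 3 8 6 2 1)| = 9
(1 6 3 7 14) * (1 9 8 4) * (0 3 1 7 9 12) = (0 3 9 8 4 7 14 12)(1 6) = [3, 6, 2, 9, 7, 5, 1, 14, 4, 8, 10, 11, 0, 13, 12]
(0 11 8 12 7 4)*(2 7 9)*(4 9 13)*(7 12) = (0 11 8 7 9 2 12 13 4) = [11, 1, 12, 3, 0, 5, 6, 9, 7, 2, 10, 8, 13, 4]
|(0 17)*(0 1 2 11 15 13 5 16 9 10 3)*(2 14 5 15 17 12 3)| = 18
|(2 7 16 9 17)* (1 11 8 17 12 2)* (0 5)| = |(0 5)(1 11 8 17)(2 7 16 9 12)| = 20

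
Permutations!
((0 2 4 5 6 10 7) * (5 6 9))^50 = (0 4 10)(2 6 7)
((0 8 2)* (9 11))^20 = (11)(0 2 8)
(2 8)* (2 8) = (8) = [0, 1, 2, 3, 4, 5, 6, 7, 8]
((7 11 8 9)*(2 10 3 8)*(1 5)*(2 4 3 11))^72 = ((1 5)(2 10 11 4 3 8 9 7))^72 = (11)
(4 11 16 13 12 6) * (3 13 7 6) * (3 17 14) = [0, 1, 2, 13, 11, 5, 4, 6, 8, 9, 10, 16, 17, 12, 3, 15, 7, 14] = (3 13 12 17 14)(4 11 16 7 6)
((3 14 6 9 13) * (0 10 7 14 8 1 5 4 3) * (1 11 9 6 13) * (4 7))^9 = (0 7 9 3)(1 8 10 14)(4 13 5 11)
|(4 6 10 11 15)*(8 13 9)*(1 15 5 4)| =|(1 15)(4 6 10 11 5)(8 13 9)| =30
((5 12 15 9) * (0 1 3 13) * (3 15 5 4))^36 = ((0 1 15 9 4 3 13)(5 12))^36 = (0 1 15 9 4 3 13)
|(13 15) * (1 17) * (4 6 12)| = 6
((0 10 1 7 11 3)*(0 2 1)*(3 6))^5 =(0 10)(1 2 3 6 11 7)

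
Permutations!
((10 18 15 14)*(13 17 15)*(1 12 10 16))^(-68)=(1 13 16 18 14 10 15 12 17)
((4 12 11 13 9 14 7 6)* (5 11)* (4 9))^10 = (6 14)(7 9)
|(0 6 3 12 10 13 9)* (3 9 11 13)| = |(0 6 9)(3 12 10)(11 13)| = 6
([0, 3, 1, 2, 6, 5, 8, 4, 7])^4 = (8)(1 3 2)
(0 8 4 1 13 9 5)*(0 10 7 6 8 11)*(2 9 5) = (0 11)(1 13 5 10 7 6 8 4)(2 9) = [11, 13, 9, 3, 1, 10, 8, 6, 4, 2, 7, 0, 12, 5]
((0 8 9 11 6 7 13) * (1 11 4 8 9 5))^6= ((0 9 4 8 5 1 11 6 7 13))^6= (0 11 4 7 5)(1 9 6 8 13)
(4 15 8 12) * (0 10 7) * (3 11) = (0 10 7)(3 11)(4 15 8 12) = [10, 1, 2, 11, 15, 5, 6, 0, 12, 9, 7, 3, 4, 13, 14, 8]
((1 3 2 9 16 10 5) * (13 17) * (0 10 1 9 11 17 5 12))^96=((0 10 12)(1 3 2 11 17 13 5 9 16))^96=(1 5 11)(2 16 13)(3 9 17)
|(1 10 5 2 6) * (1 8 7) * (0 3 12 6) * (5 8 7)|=10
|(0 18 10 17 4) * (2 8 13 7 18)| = |(0 2 8 13 7 18 10 17 4)| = 9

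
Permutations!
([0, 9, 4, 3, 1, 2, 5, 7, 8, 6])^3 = (1 5)(2 9)(4 6)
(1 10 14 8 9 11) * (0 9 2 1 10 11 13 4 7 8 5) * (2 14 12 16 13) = (0 9 2 1 11 10 12 16 13 4 7 8 14 5) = [9, 11, 1, 3, 7, 0, 6, 8, 14, 2, 12, 10, 16, 4, 5, 15, 13]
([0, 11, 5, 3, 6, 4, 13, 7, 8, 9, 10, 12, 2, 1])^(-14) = (1 12 5 6)(2 4 13 11)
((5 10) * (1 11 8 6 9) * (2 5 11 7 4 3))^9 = (1 6 11 5 3 7 9 8 10 2 4)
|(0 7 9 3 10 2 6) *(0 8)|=8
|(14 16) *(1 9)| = 2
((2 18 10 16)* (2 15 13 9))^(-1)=(2 9 13 15 16 10 18)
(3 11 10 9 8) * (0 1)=[1, 0, 2, 11, 4, 5, 6, 7, 3, 8, 9, 10]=(0 1)(3 11 10 9 8)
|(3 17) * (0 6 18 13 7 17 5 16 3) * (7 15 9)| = 24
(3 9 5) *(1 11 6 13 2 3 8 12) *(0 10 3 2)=(0 10 3 9 5 8 12 1 11 6 13)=[10, 11, 2, 9, 4, 8, 13, 7, 12, 5, 3, 6, 1, 0]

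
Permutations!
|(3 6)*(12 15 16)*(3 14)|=|(3 6 14)(12 15 16)|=3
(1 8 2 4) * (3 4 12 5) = (1 8 2 12 5 3 4) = [0, 8, 12, 4, 1, 3, 6, 7, 2, 9, 10, 11, 5]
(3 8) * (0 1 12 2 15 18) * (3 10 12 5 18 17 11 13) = (0 1 5 18)(2 15 17 11 13 3 8 10 12) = [1, 5, 15, 8, 4, 18, 6, 7, 10, 9, 12, 13, 2, 3, 14, 17, 16, 11, 0]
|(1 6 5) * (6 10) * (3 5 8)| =6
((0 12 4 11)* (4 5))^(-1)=((0 12 5 4 11))^(-1)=(0 11 4 5 12)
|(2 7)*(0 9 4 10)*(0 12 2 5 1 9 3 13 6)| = |(0 3 13 6)(1 9 4 10 12 2 7 5)| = 8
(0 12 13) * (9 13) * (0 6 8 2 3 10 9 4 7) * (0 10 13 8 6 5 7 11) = [12, 1, 3, 13, 11, 7, 6, 10, 2, 8, 9, 0, 4, 5] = (0 12 4 11)(2 3 13 5 7 10 9 8)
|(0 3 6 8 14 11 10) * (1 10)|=8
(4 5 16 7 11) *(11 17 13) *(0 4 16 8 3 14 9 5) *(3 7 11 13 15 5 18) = (0 4)(3 14 9 18)(5 8 7 17 15)(11 16) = [4, 1, 2, 14, 0, 8, 6, 17, 7, 18, 10, 16, 12, 13, 9, 5, 11, 15, 3]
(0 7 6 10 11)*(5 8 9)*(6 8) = [7, 1, 2, 3, 4, 6, 10, 8, 9, 5, 11, 0] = (0 7 8 9 5 6 10 11)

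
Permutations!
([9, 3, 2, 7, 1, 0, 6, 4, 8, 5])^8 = [5, 1, 2, 3, 4, 9, 6, 7, 8, 0]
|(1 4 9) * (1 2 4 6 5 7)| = |(1 6 5 7)(2 4 9)| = 12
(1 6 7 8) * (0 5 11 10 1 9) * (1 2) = (0 5 11 10 2 1 6 7 8 9) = [5, 6, 1, 3, 4, 11, 7, 8, 9, 0, 2, 10]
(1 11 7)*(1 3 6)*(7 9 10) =(1 11 9 10 7 3 6) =[0, 11, 2, 6, 4, 5, 1, 3, 8, 10, 7, 9]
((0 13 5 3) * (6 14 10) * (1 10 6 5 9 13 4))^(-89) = ((0 4 1 10 5 3)(6 14)(9 13))^(-89) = (0 4 1 10 5 3)(6 14)(9 13)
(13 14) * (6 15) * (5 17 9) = [0, 1, 2, 3, 4, 17, 15, 7, 8, 5, 10, 11, 12, 14, 13, 6, 16, 9] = (5 17 9)(6 15)(13 14)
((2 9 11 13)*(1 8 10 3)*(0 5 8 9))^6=(0 9 8 13 3)(1 5 11 10 2)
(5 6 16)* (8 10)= (5 6 16)(8 10)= [0, 1, 2, 3, 4, 6, 16, 7, 10, 9, 8, 11, 12, 13, 14, 15, 5]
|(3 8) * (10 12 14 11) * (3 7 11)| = 7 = |(3 8 7 11 10 12 14)|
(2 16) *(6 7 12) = (2 16)(6 7 12) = [0, 1, 16, 3, 4, 5, 7, 12, 8, 9, 10, 11, 6, 13, 14, 15, 2]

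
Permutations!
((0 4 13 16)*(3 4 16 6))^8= (16)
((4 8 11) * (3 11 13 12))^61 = (3 11 4 8 13 12)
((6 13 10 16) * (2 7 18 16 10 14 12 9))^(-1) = ((2 7 18 16 6 13 14 12 9))^(-1) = (2 9 12 14 13 6 16 18 7)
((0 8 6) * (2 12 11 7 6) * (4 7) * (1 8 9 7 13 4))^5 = (0 9 7 6)(4 13)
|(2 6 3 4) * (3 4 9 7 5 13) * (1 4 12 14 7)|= |(1 4 2 6 12 14 7 5 13 3 9)|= 11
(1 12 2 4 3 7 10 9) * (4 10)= (1 12 2 10 9)(3 7 4)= [0, 12, 10, 7, 3, 5, 6, 4, 8, 1, 9, 11, 2]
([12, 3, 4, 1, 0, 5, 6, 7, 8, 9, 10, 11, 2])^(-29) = (0 4 2 12)(1 3)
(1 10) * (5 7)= (1 10)(5 7)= [0, 10, 2, 3, 4, 7, 6, 5, 8, 9, 1]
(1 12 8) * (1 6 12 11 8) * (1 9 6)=(1 11 8)(6 12 9)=[0, 11, 2, 3, 4, 5, 12, 7, 1, 6, 10, 8, 9]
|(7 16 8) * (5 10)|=6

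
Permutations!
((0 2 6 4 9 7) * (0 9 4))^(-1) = (0 6 2)(7 9)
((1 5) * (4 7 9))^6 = (9)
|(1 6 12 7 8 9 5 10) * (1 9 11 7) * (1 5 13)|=21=|(1 6 12 5 10 9 13)(7 8 11)|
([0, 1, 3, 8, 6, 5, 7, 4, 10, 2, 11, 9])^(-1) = [0, 1, 9, 2, 7, 5, 4, 6, 3, 11, 8, 10]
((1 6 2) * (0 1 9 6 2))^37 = ((0 1 2 9 6))^37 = (0 2 6 1 9)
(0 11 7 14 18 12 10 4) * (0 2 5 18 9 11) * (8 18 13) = (2 5 13 8 18 12 10 4)(7 14 9 11) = [0, 1, 5, 3, 2, 13, 6, 14, 18, 11, 4, 7, 10, 8, 9, 15, 16, 17, 12]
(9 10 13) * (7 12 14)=[0, 1, 2, 3, 4, 5, 6, 12, 8, 10, 13, 11, 14, 9, 7]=(7 12 14)(9 10 13)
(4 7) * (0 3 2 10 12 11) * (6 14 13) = (0 3 2 10 12 11)(4 7)(6 14 13) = [3, 1, 10, 2, 7, 5, 14, 4, 8, 9, 12, 0, 11, 6, 13]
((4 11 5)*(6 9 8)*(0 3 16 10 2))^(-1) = ((0 3 16 10 2)(4 11 5)(6 9 8))^(-1) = (0 2 10 16 3)(4 5 11)(6 8 9)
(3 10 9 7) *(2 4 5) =[0, 1, 4, 10, 5, 2, 6, 3, 8, 7, 9] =(2 4 5)(3 10 9 7)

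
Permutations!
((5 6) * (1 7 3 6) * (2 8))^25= ((1 7 3 6 5)(2 8))^25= (2 8)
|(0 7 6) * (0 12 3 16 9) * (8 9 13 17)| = |(0 7 6 12 3 16 13 17 8 9)| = 10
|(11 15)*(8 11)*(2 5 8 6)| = |(2 5 8 11 15 6)| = 6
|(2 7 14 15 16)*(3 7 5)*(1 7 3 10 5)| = 6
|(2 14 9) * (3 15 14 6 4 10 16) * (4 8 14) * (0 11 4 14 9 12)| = 36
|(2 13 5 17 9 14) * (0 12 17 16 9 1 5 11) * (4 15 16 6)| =|(0 12 17 1 5 6 4 15 16 9 14 2 13 11)| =14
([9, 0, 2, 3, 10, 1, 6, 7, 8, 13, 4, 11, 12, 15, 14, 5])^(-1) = (0 1 5 15 13 9)(4 10)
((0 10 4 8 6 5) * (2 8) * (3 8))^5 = (0 8 4 5 3 10 6 2)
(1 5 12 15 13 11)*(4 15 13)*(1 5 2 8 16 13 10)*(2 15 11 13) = [0, 15, 8, 3, 11, 12, 6, 7, 16, 9, 1, 5, 10, 13, 14, 4, 2] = (1 15 4 11 5 12 10)(2 8 16)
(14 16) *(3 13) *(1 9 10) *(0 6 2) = (0 6 2)(1 9 10)(3 13)(14 16) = [6, 9, 0, 13, 4, 5, 2, 7, 8, 10, 1, 11, 12, 3, 16, 15, 14]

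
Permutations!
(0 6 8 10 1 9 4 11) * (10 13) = (0 6 8 13 10 1 9 4 11) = [6, 9, 2, 3, 11, 5, 8, 7, 13, 4, 1, 0, 12, 10]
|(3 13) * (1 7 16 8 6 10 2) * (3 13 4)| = |(1 7 16 8 6 10 2)(3 4)| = 14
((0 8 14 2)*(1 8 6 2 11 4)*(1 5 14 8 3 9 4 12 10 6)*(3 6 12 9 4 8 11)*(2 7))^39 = (0 2 7 6 1)(3 14 5 4)(10 12)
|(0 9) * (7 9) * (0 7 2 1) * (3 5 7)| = 12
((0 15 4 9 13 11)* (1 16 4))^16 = ((0 15 1 16 4 9 13 11))^16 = (16)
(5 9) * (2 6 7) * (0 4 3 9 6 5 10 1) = (0 4 3 9 10 1)(2 5 6 7) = [4, 0, 5, 9, 3, 6, 7, 2, 8, 10, 1]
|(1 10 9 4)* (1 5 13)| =|(1 10 9 4 5 13)| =6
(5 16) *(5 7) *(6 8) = (5 16 7)(6 8) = [0, 1, 2, 3, 4, 16, 8, 5, 6, 9, 10, 11, 12, 13, 14, 15, 7]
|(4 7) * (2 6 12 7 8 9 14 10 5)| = |(2 6 12 7 4 8 9 14 10 5)| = 10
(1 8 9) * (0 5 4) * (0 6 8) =(0 5 4 6 8 9 1) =[5, 0, 2, 3, 6, 4, 8, 7, 9, 1]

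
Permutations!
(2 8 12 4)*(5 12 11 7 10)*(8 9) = [0, 1, 9, 3, 2, 12, 6, 10, 11, 8, 5, 7, 4] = (2 9 8 11 7 10 5 12 4)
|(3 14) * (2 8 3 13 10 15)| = 7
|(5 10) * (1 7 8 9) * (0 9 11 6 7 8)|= 14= |(0 9 1 8 11 6 7)(5 10)|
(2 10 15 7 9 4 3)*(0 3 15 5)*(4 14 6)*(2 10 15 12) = (0 3 10 5)(2 15 7 9 14 6 4 12) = [3, 1, 15, 10, 12, 0, 4, 9, 8, 14, 5, 11, 2, 13, 6, 7]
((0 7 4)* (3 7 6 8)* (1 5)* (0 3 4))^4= (0 3 8)(4 6 7)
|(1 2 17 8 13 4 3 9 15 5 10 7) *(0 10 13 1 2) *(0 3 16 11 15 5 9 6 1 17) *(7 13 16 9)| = 66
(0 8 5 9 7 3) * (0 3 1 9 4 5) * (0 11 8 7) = (0 7 1 9)(4 5)(8 11) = [7, 9, 2, 3, 5, 4, 6, 1, 11, 0, 10, 8]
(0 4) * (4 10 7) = [10, 1, 2, 3, 0, 5, 6, 4, 8, 9, 7] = (0 10 7 4)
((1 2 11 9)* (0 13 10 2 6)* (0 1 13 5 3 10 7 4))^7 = (0 13 2 5 7 11 3 4 9 10)(1 6)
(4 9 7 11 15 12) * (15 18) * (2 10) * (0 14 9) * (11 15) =(0 14 9 7 15 12 4)(2 10)(11 18) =[14, 1, 10, 3, 0, 5, 6, 15, 8, 7, 2, 18, 4, 13, 9, 12, 16, 17, 11]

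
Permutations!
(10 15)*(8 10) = (8 10 15) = [0, 1, 2, 3, 4, 5, 6, 7, 10, 9, 15, 11, 12, 13, 14, 8]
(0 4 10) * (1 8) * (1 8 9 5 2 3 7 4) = (0 1 9 5 2 3 7 4 10) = [1, 9, 3, 7, 10, 2, 6, 4, 8, 5, 0]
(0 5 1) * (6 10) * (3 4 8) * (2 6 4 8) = (0 5 1)(2 6 10 4)(3 8) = [5, 0, 6, 8, 2, 1, 10, 7, 3, 9, 4]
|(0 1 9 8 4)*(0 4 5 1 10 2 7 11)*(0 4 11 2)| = 4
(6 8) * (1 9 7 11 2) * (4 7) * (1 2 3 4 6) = (1 9 6 8)(3 4 7 11) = [0, 9, 2, 4, 7, 5, 8, 11, 1, 6, 10, 3]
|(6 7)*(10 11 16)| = 6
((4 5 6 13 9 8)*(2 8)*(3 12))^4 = ((2 8 4 5 6 13 9)(3 12))^4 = (2 6 8 13 4 9 5)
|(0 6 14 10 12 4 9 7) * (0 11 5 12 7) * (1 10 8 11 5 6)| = 8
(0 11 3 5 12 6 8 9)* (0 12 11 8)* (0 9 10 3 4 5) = (0 8 10 3)(4 5 11)(6 9 12) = [8, 1, 2, 0, 5, 11, 9, 7, 10, 12, 3, 4, 6]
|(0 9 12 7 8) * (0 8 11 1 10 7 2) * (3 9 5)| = |(0 5 3 9 12 2)(1 10 7 11)| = 12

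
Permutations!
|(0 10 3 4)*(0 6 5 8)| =7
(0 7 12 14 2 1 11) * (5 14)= (0 7 12 5 14 2 1 11)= [7, 11, 1, 3, 4, 14, 6, 12, 8, 9, 10, 0, 5, 13, 2]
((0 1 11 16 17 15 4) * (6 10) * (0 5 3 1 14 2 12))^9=(0 14 2 12)(1 11 16 17 15 4 5 3)(6 10)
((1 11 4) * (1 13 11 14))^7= (1 14)(4 13 11)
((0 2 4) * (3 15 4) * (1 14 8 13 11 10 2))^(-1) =((0 1 14 8 13 11 10 2 3 15 4))^(-1) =(0 4 15 3 2 10 11 13 8 14 1)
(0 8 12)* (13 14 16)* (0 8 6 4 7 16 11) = (0 6 4 7 16 13 14 11)(8 12) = [6, 1, 2, 3, 7, 5, 4, 16, 12, 9, 10, 0, 8, 14, 11, 15, 13]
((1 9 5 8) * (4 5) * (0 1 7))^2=(0 9 5 7 1 4 8)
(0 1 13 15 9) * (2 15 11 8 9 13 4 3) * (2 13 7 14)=(0 1 4 3 13 11 8 9)(2 15 7 14)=[1, 4, 15, 13, 3, 5, 6, 14, 9, 0, 10, 8, 12, 11, 2, 7]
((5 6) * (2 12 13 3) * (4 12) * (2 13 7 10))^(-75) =(3 13)(5 6)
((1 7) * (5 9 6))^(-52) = ((1 7)(5 9 6))^(-52) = (5 6 9)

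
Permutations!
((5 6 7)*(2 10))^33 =(2 10)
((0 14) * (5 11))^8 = (14)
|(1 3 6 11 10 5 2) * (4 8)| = |(1 3 6 11 10 5 2)(4 8)| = 14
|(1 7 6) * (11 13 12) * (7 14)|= |(1 14 7 6)(11 13 12)|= 12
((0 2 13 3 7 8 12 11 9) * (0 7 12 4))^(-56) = (0 12 8 13 9)(2 11 4 3 7) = ((0 2 13 3 12 11 9 7 8 4))^(-56)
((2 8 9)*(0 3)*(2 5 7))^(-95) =(9)(0 3)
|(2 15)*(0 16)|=|(0 16)(2 15)|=2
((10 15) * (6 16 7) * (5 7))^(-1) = (5 16 6 7)(10 15) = ((5 7 6 16)(10 15))^(-1)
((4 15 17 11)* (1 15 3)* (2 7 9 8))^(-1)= ((1 15 17 11 4 3)(2 7 9 8))^(-1)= (1 3 4 11 17 15)(2 8 9 7)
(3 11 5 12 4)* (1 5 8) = (1 5 12 4 3 11 8) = [0, 5, 2, 11, 3, 12, 6, 7, 1, 9, 10, 8, 4]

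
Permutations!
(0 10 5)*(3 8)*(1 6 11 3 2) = (0 10 5)(1 6 11 3 8 2) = [10, 6, 1, 8, 4, 0, 11, 7, 2, 9, 5, 3]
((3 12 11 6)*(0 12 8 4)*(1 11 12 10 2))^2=(12)(0 2 11 3 4 10 1 6 8)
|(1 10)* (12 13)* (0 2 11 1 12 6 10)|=|(0 2 11 1)(6 10 12 13)|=4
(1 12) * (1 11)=(1 12 11)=[0, 12, 2, 3, 4, 5, 6, 7, 8, 9, 10, 1, 11]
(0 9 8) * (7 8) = (0 9 7 8) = [9, 1, 2, 3, 4, 5, 6, 8, 0, 7]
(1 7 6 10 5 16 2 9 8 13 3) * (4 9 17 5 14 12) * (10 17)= (1 7 6 17 5 16 2 10 14 12 4 9 8 13 3)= [0, 7, 10, 1, 9, 16, 17, 6, 13, 8, 14, 11, 4, 3, 12, 15, 2, 5]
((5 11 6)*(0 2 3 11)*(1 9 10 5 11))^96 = ((0 2 3 1 9 10 5)(6 11))^96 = (11)(0 10 1 2 5 9 3)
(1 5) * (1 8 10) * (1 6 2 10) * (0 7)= (0 7)(1 5 8)(2 10 6)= [7, 5, 10, 3, 4, 8, 2, 0, 1, 9, 6]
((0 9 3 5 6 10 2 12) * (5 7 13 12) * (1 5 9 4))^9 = ((0 4 1 5 6 10 2 9 3 7 13 12))^9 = (0 7 2 5)(1 12 3 10)(4 13 9 6)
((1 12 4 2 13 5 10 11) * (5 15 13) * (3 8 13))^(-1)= (1 11 10 5 2 4 12)(3 15 13 8)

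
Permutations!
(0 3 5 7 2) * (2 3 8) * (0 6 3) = (0 8 2 6 3 5 7) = [8, 1, 6, 5, 4, 7, 3, 0, 2]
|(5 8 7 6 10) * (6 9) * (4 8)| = 7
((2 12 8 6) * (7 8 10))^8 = (2 10 8)(6 12 7)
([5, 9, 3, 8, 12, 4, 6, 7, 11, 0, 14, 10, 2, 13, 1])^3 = [12, 5, 11, 10, 3, 2, 6, 7, 14, 4, 9, 1, 8, 13, 0]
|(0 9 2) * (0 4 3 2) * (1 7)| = |(0 9)(1 7)(2 4 3)| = 6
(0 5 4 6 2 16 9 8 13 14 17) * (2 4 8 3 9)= (0 5 8 13 14 17)(2 16)(3 9)(4 6)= [5, 1, 16, 9, 6, 8, 4, 7, 13, 3, 10, 11, 12, 14, 17, 15, 2, 0]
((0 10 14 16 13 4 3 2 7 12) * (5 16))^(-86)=((0 10 14 5 16 13 4 3 2 7 12))^(-86)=(0 14 16 4 2 12 10 5 13 3 7)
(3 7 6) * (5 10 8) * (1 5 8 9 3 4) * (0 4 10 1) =[4, 5, 2, 7, 0, 1, 10, 6, 8, 3, 9] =(0 4)(1 5)(3 7 6 10 9)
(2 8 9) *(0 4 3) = (0 4 3)(2 8 9) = [4, 1, 8, 0, 3, 5, 6, 7, 9, 2]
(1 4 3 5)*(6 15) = [0, 4, 2, 5, 3, 1, 15, 7, 8, 9, 10, 11, 12, 13, 14, 6] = (1 4 3 5)(6 15)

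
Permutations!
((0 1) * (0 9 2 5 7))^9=(0 2)(1 5)(7 9)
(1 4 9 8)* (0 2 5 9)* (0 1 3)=(0 2 5 9 8 3)(1 4)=[2, 4, 5, 0, 1, 9, 6, 7, 3, 8]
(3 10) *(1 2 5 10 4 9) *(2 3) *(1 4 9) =(1 3 9 4)(2 5 10) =[0, 3, 5, 9, 1, 10, 6, 7, 8, 4, 2]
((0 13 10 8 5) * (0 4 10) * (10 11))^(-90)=(13)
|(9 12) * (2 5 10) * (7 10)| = 4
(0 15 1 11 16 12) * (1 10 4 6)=(0 15 10 4 6 1 11 16 12)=[15, 11, 2, 3, 6, 5, 1, 7, 8, 9, 4, 16, 0, 13, 14, 10, 12]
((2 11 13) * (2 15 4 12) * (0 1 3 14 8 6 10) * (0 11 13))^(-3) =(0 6 3 11 8 1 10 14)(2 15 12 13 4)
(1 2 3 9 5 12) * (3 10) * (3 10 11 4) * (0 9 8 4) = (0 9 5 12 1 2 11)(3 8 4) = [9, 2, 11, 8, 3, 12, 6, 7, 4, 5, 10, 0, 1]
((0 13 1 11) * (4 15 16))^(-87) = (16)(0 13 1 11)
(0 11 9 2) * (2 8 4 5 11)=(0 2)(4 5 11 9 8)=[2, 1, 0, 3, 5, 11, 6, 7, 4, 8, 10, 9]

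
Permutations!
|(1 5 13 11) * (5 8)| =|(1 8 5 13 11)| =5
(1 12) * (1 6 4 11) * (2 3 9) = (1 12 6 4 11)(2 3 9) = [0, 12, 3, 9, 11, 5, 4, 7, 8, 2, 10, 1, 6]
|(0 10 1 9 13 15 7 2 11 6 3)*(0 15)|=30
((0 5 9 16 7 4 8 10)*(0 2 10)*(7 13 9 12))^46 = (0 4 12)(5 8 7)(9 16 13)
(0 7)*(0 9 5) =(0 7 9 5) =[7, 1, 2, 3, 4, 0, 6, 9, 8, 5]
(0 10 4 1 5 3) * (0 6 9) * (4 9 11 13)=[10, 5, 2, 6, 1, 3, 11, 7, 8, 0, 9, 13, 12, 4]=(0 10 9)(1 5 3 6 11 13 4)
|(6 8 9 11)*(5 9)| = 5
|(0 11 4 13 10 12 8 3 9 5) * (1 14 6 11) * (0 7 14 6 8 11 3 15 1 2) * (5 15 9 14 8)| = |(0 2)(1 6 3 14 5 7 8 9 15)(4 13 10 12 11)| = 90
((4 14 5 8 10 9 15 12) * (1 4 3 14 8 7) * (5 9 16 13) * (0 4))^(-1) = ((0 4 8 10 16 13 5 7 1)(3 14 9 15 12))^(-1) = (0 1 7 5 13 16 10 8 4)(3 12 15 9 14)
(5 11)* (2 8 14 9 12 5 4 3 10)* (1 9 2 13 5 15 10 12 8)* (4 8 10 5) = (1 9 10 13 4 3 12 15 5 11 8 14 2) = [0, 9, 1, 12, 3, 11, 6, 7, 14, 10, 13, 8, 15, 4, 2, 5]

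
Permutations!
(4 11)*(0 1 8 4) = (0 1 8 4 11) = [1, 8, 2, 3, 11, 5, 6, 7, 4, 9, 10, 0]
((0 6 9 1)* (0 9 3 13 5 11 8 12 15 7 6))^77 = ((1 9)(3 13 5 11 8 12 15 7 6))^77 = (1 9)(3 12 13 15 5 7 11 6 8)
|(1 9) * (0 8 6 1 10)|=|(0 8 6 1 9 10)|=6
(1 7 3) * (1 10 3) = (1 7)(3 10) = [0, 7, 2, 10, 4, 5, 6, 1, 8, 9, 3]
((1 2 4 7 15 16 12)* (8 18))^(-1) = ((1 2 4 7 15 16 12)(8 18))^(-1) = (1 12 16 15 7 4 2)(8 18)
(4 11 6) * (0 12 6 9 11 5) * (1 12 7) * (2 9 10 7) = (0 2 9 11 10 7 1 12 6 4 5) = [2, 12, 9, 3, 5, 0, 4, 1, 8, 11, 7, 10, 6]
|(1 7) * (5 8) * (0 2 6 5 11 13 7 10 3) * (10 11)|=|(0 2 6 5 8 10 3)(1 11 13 7)|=28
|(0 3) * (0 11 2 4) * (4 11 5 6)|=|(0 3 5 6 4)(2 11)|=10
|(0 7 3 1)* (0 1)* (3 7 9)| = 3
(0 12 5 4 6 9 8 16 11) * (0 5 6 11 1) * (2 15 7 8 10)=[12, 0, 15, 3, 11, 4, 9, 8, 16, 10, 2, 5, 6, 13, 14, 7, 1]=(0 12 6 9 10 2 15 7 8 16 1)(4 11 5)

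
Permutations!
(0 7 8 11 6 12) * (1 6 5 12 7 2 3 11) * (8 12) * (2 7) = (0 7 12)(1 6 2 3 11 5 8) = [7, 6, 3, 11, 4, 8, 2, 12, 1, 9, 10, 5, 0]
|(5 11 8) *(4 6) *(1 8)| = |(1 8 5 11)(4 6)| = 4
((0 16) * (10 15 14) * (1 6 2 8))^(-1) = ((0 16)(1 6 2 8)(10 15 14))^(-1) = (0 16)(1 8 2 6)(10 14 15)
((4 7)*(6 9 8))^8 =(6 8 9)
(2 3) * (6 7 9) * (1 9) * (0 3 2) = (0 3)(1 9 6 7) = [3, 9, 2, 0, 4, 5, 7, 1, 8, 6]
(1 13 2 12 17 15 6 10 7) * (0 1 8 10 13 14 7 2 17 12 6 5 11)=[1, 14, 6, 3, 4, 11, 13, 8, 10, 9, 2, 0, 12, 17, 7, 5, 16, 15]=(0 1 14 7 8 10 2 6 13 17 15 5 11)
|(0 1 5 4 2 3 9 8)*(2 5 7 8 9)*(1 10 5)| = |(0 10 5 4 1 7 8)(2 3)| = 14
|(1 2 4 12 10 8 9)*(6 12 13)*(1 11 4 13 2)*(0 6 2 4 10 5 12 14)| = 12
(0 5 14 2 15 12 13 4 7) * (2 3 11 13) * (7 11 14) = [5, 1, 15, 14, 11, 7, 6, 0, 8, 9, 10, 13, 2, 4, 3, 12] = (0 5 7)(2 15 12)(3 14)(4 11 13)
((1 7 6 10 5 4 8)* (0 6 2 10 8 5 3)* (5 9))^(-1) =((0 6 8 1 7 2 10 3)(4 9 5))^(-1) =(0 3 10 2 7 1 8 6)(4 5 9)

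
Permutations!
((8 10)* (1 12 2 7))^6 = ((1 12 2 7)(8 10))^6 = (1 2)(7 12)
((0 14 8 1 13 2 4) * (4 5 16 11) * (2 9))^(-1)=(0 4 11 16 5 2 9 13 1 8 14)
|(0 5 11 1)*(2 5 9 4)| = 7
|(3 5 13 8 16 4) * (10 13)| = |(3 5 10 13 8 16 4)| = 7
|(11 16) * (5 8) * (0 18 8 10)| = 10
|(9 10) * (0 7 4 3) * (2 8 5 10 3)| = 9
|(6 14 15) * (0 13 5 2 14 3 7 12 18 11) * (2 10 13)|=30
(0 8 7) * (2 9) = [8, 1, 9, 3, 4, 5, 6, 0, 7, 2] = (0 8 7)(2 9)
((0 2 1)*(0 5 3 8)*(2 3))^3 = ((0 3 8)(1 5 2))^3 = (8)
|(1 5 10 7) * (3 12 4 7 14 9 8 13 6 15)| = 13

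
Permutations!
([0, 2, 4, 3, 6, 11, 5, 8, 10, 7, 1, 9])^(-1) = [0, 10, 1, 3, 2, 6, 4, 9, 7, 11, 8, 5]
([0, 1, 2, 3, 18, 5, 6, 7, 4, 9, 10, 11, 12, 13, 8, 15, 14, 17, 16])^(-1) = [0, 1, 2, 3, 8, 5, 6, 7, 14, 9, 10, 11, 12, 13, 16, 15, 18, 17, 4]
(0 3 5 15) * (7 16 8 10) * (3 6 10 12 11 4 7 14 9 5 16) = (0 6 10 14 9 5 15)(3 16 8 12 11 4 7) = [6, 1, 2, 16, 7, 15, 10, 3, 12, 5, 14, 4, 11, 13, 9, 0, 8]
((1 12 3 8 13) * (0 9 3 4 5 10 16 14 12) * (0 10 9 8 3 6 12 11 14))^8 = (0 13 10)(1 16 8)(4 6 5 12 9)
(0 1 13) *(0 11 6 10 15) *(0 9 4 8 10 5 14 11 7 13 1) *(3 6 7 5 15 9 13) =(3 6 15 13 5 14 11 7)(4 8 10 9) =[0, 1, 2, 6, 8, 14, 15, 3, 10, 4, 9, 7, 12, 5, 11, 13]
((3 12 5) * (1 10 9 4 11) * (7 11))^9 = (12)(1 4)(7 10)(9 11)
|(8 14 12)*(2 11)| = |(2 11)(8 14 12)| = 6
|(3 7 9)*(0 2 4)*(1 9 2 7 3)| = 4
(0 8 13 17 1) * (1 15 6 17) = [8, 0, 2, 3, 4, 5, 17, 7, 13, 9, 10, 11, 12, 1, 14, 6, 16, 15] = (0 8 13 1)(6 17 15)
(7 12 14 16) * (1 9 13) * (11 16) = (1 9 13)(7 12 14 11 16) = [0, 9, 2, 3, 4, 5, 6, 12, 8, 13, 10, 16, 14, 1, 11, 15, 7]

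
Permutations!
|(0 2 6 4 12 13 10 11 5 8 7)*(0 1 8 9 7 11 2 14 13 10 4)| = |(0 14 13 4 12 10 2 6)(1 8 11 5 9 7)| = 24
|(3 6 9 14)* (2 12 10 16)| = |(2 12 10 16)(3 6 9 14)| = 4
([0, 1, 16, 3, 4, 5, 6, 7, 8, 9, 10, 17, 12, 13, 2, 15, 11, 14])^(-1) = (2 14 17 11 16)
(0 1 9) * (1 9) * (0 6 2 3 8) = (0 9 6 2 3 8) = [9, 1, 3, 8, 4, 5, 2, 7, 0, 6]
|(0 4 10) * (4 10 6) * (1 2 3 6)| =|(0 10)(1 2 3 6 4)| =10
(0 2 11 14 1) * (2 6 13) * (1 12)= [6, 0, 11, 3, 4, 5, 13, 7, 8, 9, 10, 14, 1, 2, 12]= (0 6 13 2 11 14 12 1)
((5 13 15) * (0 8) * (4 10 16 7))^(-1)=((0 8)(4 10 16 7)(5 13 15))^(-1)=(0 8)(4 7 16 10)(5 15 13)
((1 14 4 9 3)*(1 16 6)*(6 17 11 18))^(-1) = (1 6 18 11 17 16 3 9 4 14)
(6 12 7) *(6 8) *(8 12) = (6 8)(7 12) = [0, 1, 2, 3, 4, 5, 8, 12, 6, 9, 10, 11, 7]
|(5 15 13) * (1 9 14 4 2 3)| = |(1 9 14 4 2 3)(5 15 13)| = 6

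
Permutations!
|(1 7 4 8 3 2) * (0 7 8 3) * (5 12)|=|(0 7 4 3 2 1 8)(5 12)|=14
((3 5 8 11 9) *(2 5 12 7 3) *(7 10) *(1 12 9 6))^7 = (1 5 7 6 2 10 11 9 12 8 3)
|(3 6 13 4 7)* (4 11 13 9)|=10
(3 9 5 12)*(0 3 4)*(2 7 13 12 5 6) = (0 3 9 6 2 7 13 12 4) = [3, 1, 7, 9, 0, 5, 2, 13, 8, 6, 10, 11, 4, 12]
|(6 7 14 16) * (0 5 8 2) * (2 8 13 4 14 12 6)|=21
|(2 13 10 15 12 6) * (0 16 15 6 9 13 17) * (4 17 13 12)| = 20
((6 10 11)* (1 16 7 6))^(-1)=(1 11 10 6 7 16)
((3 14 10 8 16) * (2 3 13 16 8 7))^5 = (13 16)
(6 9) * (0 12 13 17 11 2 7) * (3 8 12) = [3, 1, 7, 8, 4, 5, 9, 0, 12, 6, 10, 2, 13, 17, 14, 15, 16, 11] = (0 3 8 12 13 17 11 2 7)(6 9)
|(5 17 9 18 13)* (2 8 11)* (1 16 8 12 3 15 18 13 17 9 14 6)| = 12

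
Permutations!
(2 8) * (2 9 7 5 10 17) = (2 8 9 7 5 10 17) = [0, 1, 8, 3, 4, 10, 6, 5, 9, 7, 17, 11, 12, 13, 14, 15, 16, 2]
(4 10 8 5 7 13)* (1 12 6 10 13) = (1 12 6 10 8 5 7)(4 13) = [0, 12, 2, 3, 13, 7, 10, 1, 5, 9, 8, 11, 6, 4]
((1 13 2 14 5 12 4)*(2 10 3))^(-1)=((1 13 10 3 2 14 5 12 4))^(-1)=(1 4 12 5 14 2 3 10 13)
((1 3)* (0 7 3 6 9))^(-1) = ((0 7 3 1 6 9))^(-1) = (0 9 6 1 3 7)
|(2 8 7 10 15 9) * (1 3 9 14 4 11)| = 11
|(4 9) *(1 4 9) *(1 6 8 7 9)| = |(1 4 6 8 7 9)| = 6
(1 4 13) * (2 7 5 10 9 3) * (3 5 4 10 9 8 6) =(1 10 8 6 3 2 7 4 13)(5 9) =[0, 10, 7, 2, 13, 9, 3, 4, 6, 5, 8, 11, 12, 1]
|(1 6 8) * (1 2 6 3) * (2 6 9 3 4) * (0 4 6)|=8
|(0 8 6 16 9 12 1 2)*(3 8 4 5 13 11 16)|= |(0 4 5 13 11 16 9 12 1 2)(3 8 6)|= 30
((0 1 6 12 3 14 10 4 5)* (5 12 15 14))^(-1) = (0 5 3 12 4 10 14 15 6 1)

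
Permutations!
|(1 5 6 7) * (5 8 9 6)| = 5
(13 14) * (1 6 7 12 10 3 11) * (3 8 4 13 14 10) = (14)(1 6 7 12 3 11)(4 13 10 8) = [0, 6, 2, 11, 13, 5, 7, 12, 4, 9, 8, 1, 3, 10, 14]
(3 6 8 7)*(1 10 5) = [0, 10, 2, 6, 4, 1, 8, 3, 7, 9, 5] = (1 10 5)(3 6 8 7)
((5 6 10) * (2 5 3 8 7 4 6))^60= ((2 5)(3 8 7 4 6 10))^60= (10)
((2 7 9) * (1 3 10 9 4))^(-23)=(1 7 9 3 4 2 10)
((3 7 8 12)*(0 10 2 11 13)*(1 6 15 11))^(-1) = (0 13 11 15 6 1 2 10)(3 12 8 7)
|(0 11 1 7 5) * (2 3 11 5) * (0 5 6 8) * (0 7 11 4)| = |(0 6 8 7 2 3 4)(1 11)| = 14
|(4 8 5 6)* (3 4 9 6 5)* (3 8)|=2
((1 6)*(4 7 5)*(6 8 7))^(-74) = ((1 8 7 5 4 6))^(-74) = (1 4 7)(5 8 6)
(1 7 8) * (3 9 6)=(1 7 8)(3 9 6)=[0, 7, 2, 9, 4, 5, 3, 8, 1, 6]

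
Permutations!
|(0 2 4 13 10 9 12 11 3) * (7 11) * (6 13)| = 11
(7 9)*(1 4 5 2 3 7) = (1 4 5 2 3 7 9) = [0, 4, 3, 7, 5, 2, 6, 9, 8, 1]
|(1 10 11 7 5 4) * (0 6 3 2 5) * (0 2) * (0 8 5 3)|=|(0 6)(1 10 11 7 2 3 8 5 4)|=18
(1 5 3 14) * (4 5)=(1 4 5 3 14)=[0, 4, 2, 14, 5, 3, 6, 7, 8, 9, 10, 11, 12, 13, 1]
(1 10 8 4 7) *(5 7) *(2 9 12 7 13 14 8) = (1 10 2 9 12 7)(4 5 13 14 8) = [0, 10, 9, 3, 5, 13, 6, 1, 4, 12, 2, 11, 7, 14, 8]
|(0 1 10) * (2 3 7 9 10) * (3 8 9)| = |(0 1 2 8 9 10)(3 7)| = 6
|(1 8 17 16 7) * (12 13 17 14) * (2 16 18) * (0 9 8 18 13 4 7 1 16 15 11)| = 26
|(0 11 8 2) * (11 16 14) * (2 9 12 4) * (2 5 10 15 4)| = 8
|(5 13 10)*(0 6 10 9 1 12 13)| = 4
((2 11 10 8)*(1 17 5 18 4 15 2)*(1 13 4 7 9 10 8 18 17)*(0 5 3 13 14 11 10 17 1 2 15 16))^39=(18)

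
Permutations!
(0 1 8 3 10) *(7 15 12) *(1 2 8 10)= (0 2 8 3 1 10)(7 15 12)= [2, 10, 8, 1, 4, 5, 6, 15, 3, 9, 0, 11, 7, 13, 14, 12]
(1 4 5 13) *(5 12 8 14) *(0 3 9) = (0 3 9)(1 4 12 8 14 5 13) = [3, 4, 2, 9, 12, 13, 6, 7, 14, 0, 10, 11, 8, 1, 5]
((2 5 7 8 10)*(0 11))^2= ((0 11)(2 5 7 8 10))^2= (11)(2 7 10 5 8)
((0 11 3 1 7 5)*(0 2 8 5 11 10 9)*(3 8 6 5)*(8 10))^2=(0 3 7 10)(1 11 9 8)(2 5 6)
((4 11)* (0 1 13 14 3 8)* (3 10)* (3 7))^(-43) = ((0 1 13 14 10 7 3 8)(4 11))^(-43) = (0 7 13 8 10 1 3 14)(4 11)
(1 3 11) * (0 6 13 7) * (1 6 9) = (0 9 1 3 11 6 13 7) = [9, 3, 2, 11, 4, 5, 13, 0, 8, 1, 10, 6, 12, 7]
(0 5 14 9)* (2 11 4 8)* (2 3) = (0 5 14 9)(2 11 4 8 3) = [5, 1, 11, 2, 8, 14, 6, 7, 3, 0, 10, 4, 12, 13, 9]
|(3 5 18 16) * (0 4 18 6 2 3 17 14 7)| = 28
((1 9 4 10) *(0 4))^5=(10)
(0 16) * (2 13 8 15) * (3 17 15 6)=(0 16)(2 13 8 6 3 17 15)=[16, 1, 13, 17, 4, 5, 3, 7, 6, 9, 10, 11, 12, 8, 14, 2, 0, 15]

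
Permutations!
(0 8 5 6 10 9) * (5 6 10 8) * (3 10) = (0 5 3 10 9)(6 8) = [5, 1, 2, 10, 4, 3, 8, 7, 6, 0, 9]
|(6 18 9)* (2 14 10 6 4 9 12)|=6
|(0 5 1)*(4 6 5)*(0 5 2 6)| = |(0 4)(1 5)(2 6)| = 2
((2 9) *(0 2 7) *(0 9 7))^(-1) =(0 9 7 2)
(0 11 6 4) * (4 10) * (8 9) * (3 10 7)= [11, 1, 2, 10, 0, 5, 7, 3, 9, 8, 4, 6]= (0 11 6 7 3 10 4)(8 9)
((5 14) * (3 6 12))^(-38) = (14)(3 6 12)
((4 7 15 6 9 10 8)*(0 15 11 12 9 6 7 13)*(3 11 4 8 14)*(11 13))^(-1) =((0 15 7 4 11 12 9 10 14 3 13))^(-1) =(0 13 3 14 10 9 12 11 4 7 15)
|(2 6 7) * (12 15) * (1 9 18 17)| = 12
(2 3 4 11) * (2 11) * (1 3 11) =(1 3 4 2 11) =[0, 3, 11, 4, 2, 5, 6, 7, 8, 9, 10, 1]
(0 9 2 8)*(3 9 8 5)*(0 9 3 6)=(0 8 9 2 5 6)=[8, 1, 5, 3, 4, 6, 0, 7, 9, 2]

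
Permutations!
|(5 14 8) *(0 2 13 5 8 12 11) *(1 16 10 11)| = 10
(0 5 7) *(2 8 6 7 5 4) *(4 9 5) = (0 9 5 4 2 8 6 7) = [9, 1, 8, 3, 2, 4, 7, 0, 6, 5]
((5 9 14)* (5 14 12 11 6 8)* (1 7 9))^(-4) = (14)(1 11)(5 12)(6 7)(8 9)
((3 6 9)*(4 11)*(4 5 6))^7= (3 4 11 5 6 9)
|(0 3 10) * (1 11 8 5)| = |(0 3 10)(1 11 8 5)| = 12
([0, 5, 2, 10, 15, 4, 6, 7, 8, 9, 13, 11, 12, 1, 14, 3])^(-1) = [0, 13, 2, 15, 5, 1, 6, 7, 8, 9, 3, 11, 12, 10, 14, 4]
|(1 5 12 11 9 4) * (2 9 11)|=|(1 5 12 2 9 4)|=6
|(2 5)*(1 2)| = 3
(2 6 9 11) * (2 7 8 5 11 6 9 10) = (2 9 6 10)(5 11 7 8) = [0, 1, 9, 3, 4, 11, 10, 8, 5, 6, 2, 7]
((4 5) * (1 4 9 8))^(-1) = ((1 4 5 9 8))^(-1) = (1 8 9 5 4)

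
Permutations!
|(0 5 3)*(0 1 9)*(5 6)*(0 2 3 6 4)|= |(0 4)(1 9 2 3)(5 6)|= 4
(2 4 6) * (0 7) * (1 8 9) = (0 7)(1 8 9)(2 4 6) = [7, 8, 4, 3, 6, 5, 2, 0, 9, 1]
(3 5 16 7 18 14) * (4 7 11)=[0, 1, 2, 5, 7, 16, 6, 18, 8, 9, 10, 4, 12, 13, 3, 15, 11, 17, 14]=(3 5 16 11 4 7 18 14)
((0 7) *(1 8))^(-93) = (0 7)(1 8)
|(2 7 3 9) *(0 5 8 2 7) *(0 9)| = |(0 5 8 2 9 7 3)| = 7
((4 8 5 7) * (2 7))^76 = (2 7 4 8 5)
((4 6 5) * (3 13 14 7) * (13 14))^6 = ((3 14 7)(4 6 5))^6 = (14)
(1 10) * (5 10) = (1 5 10) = [0, 5, 2, 3, 4, 10, 6, 7, 8, 9, 1]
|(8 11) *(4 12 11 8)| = 3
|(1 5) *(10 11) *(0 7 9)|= |(0 7 9)(1 5)(10 11)|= 6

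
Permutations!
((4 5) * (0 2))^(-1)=((0 2)(4 5))^(-1)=(0 2)(4 5)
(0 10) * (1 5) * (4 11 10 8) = (0 8 4 11 10)(1 5) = [8, 5, 2, 3, 11, 1, 6, 7, 4, 9, 0, 10]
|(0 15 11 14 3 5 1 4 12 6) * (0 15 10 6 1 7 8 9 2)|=12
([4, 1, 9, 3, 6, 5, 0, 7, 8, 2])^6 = (9)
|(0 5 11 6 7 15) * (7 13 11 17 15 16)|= |(0 5 17 15)(6 13 11)(7 16)|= 12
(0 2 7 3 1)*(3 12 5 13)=[2, 0, 7, 1, 4, 13, 6, 12, 8, 9, 10, 11, 5, 3]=(0 2 7 12 5 13 3 1)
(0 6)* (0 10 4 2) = [6, 1, 0, 3, 2, 5, 10, 7, 8, 9, 4] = (0 6 10 4 2)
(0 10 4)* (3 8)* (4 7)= (0 10 7 4)(3 8)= [10, 1, 2, 8, 0, 5, 6, 4, 3, 9, 7]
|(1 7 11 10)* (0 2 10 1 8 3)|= 15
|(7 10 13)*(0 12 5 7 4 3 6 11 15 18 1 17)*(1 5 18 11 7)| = 6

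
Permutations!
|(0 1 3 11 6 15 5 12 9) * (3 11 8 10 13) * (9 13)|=12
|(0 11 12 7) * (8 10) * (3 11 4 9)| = 14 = |(0 4 9 3 11 12 7)(8 10)|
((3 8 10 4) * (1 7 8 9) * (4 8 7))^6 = (10)(1 3)(4 9)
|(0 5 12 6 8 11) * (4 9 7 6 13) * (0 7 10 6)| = 11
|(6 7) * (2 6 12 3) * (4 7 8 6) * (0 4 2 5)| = 6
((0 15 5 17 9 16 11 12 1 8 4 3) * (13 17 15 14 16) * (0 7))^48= ((0 14 16 11 12 1 8 4 3 7)(5 15)(9 13 17))^48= (17)(0 3 8 12 16)(1 11 14 7 4)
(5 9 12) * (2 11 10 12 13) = (2 11 10 12 5 9 13) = [0, 1, 11, 3, 4, 9, 6, 7, 8, 13, 12, 10, 5, 2]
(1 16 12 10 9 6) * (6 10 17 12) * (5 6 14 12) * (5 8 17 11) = [0, 16, 2, 3, 4, 6, 1, 7, 17, 10, 9, 5, 11, 13, 12, 15, 14, 8] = (1 16 14 12 11 5 6)(8 17)(9 10)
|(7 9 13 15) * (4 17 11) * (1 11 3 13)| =9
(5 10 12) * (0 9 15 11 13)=(0 9 15 11 13)(5 10 12)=[9, 1, 2, 3, 4, 10, 6, 7, 8, 15, 12, 13, 5, 0, 14, 11]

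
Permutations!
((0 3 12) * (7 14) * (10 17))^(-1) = (0 12 3)(7 14)(10 17)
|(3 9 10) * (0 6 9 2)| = 6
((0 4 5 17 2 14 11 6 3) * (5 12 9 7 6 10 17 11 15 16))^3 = (0 9 3 12 6 4 7)(2 16 10 14 5 17 15 11)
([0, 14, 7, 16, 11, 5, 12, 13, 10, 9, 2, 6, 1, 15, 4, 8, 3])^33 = (1 11)(2 15)(3 16)(4 12)(6 14)(7 8)(10 13)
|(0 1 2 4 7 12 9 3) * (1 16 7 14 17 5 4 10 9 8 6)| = |(0 16 7 12 8 6 1 2 10 9 3)(4 14 17 5)| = 44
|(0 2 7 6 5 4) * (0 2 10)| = 10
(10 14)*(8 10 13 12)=(8 10 14 13 12)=[0, 1, 2, 3, 4, 5, 6, 7, 10, 9, 14, 11, 8, 12, 13]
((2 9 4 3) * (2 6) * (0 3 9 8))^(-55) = (4 9)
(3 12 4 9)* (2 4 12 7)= [0, 1, 4, 7, 9, 5, 6, 2, 8, 3, 10, 11, 12]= (12)(2 4 9 3 7)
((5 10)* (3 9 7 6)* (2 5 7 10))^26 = (3 9 10 7 6) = ((2 5)(3 9 10 7 6))^26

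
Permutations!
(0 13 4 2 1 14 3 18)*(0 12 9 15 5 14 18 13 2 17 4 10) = (0 2 1 18 12 9 15 5 14 3 13 10)(4 17) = [2, 18, 1, 13, 17, 14, 6, 7, 8, 15, 0, 11, 9, 10, 3, 5, 16, 4, 12]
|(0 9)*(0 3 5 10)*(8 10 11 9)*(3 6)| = 15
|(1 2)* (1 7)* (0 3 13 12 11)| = |(0 3 13 12 11)(1 2 7)| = 15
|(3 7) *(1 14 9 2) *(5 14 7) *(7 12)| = 8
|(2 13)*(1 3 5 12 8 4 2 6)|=9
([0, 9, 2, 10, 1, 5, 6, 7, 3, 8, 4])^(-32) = (1 10 8)(3 9 4)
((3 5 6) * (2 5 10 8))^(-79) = (2 8 10 3 6 5) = ((2 5 6 3 10 8))^(-79)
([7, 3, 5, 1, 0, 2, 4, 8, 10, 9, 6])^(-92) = (0 6 8)(4 10 7)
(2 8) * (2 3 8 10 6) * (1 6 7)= (1 6 2 10 7)(3 8)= [0, 6, 10, 8, 4, 5, 2, 1, 3, 9, 7]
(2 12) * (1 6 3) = (1 6 3)(2 12) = [0, 6, 12, 1, 4, 5, 3, 7, 8, 9, 10, 11, 2]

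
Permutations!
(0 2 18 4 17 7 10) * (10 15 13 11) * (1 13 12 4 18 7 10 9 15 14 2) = (18)(0 1 13 11 9 15 12 4 17 10)(2 7 14) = [1, 13, 7, 3, 17, 5, 6, 14, 8, 15, 0, 9, 4, 11, 2, 12, 16, 10, 18]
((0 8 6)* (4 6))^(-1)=(0 6 4 8)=((0 8 4 6))^(-1)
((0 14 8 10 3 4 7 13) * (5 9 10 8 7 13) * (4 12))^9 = (0 13 4 12 3 10 9 5 7 14)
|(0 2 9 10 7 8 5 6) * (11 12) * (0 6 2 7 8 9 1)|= |(0 7 9 10 8 5 2 1)(11 12)|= 8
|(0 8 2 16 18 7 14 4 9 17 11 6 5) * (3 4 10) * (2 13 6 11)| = |(0 8 13 6 5)(2 16 18 7 14 10 3 4 9 17)| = 10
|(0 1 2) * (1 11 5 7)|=6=|(0 11 5 7 1 2)|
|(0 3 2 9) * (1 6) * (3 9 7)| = |(0 9)(1 6)(2 7 3)| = 6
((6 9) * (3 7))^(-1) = (3 7)(6 9)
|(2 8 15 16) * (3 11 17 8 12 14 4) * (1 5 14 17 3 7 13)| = |(1 5 14 4 7 13)(2 12 17 8 15 16)(3 11)| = 6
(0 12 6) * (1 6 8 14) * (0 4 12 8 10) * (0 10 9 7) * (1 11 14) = (0 8 1 6 4 12 9 7)(11 14) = [8, 6, 2, 3, 12, 5, 4, 0, 1, 7, 10, 14, 9, 13, 11]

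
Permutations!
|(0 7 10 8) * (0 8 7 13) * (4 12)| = 2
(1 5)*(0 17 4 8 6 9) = (0 17 4 8 6 9)(1 5) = [17, 5, 2, 3, 8, 1, 9, 7, 6, 0, 10, 11, 12, 13, 14, 15, 16, 4]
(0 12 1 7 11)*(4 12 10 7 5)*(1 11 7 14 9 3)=[10, 5, 2, 1, 12, 4, 6, 7, 8, 3, 14, 0, 11, 13, 9]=(0 10 14 9 3 1 5 4 12 11)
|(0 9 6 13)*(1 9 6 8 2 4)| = 15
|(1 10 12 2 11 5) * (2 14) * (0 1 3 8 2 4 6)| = 35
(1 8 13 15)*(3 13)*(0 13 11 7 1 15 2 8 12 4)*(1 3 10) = [13, 12, 8, 11, 0, 5, 6, 3, 10, 9, 1, 7, 4, 2, 14, 15] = (15)(0 13 2 8 10 1 12 4)(3 11 7)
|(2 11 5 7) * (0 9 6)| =12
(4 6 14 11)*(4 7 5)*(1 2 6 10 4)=[0, 2, 6, 3, 10, 1, 14, 5, 8, 9, 4, 7, 12, 13, 11]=(1 2 6 14 11 7 5)(4 10)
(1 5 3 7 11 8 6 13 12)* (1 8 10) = (1 5 3 7 11 10)(6 13 12 8) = [0, 5, 2, 7, 4, 3, 13, 11, 6, 9, 1, 10, 8, 12]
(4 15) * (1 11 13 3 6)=[0, 11, 2, 6, 15, 5, 1, 7, 8, 9, 10, 13, 12, 3, 14, 4]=(1 11 13 3 6)(4 15)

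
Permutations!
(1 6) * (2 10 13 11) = (1 6)(2 10 13 11) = [0, 6, 10, 3, 4, 5, 1, 7, 8, 9, 13, 2, 12, 11]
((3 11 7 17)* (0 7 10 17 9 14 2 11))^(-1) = (0 3 17 10 11 2 14 9 7) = ((0 7 9 14 2 11 10 17 3))^(-1)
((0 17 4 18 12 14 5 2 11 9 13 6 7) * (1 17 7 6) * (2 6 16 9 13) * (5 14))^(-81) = ((0 7)(1 17 4 18 12 5 6 16 9 2 11 13))^(-81) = (0 7)(1 18 6 2)(4 5 9 13)(11 17 12 16)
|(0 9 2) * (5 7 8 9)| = 6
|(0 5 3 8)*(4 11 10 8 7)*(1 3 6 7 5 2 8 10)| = |(0 2 8)(1 3 5 6 7 4 11)| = 21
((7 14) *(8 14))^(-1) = (7 14 8)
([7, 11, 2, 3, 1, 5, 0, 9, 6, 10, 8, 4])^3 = [10, 1, 2, 3, 4, 5, 9, 8, 7, 6, 0, 11]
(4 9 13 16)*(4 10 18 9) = (9 13 16 10 18) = [0, 1, 2, 3, 4, 5, 6, 7, 8, 13, 18, 11, 12, 16, 14, 15, 10, 17, 9]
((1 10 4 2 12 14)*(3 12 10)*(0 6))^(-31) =(0 6)(1 3 12 14)(2 4 10)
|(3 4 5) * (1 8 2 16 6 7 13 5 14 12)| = |(1 8 2 16 6 7 13 5 3 4 14 12)| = 12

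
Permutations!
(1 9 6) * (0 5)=(0 5)(1 9 6)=[5, 9, 2, 3, 4, 0, 1, 7, 8, 6]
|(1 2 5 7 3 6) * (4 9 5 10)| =9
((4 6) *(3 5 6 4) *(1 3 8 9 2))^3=((1 3 5 6 8 9 2))^3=(1 6 2 5 9 3 8)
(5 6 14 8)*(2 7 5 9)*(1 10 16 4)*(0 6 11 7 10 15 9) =(0 6 14 8)(1 15 9 2 10 16 4)(5 11 7) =[6, 15, 10, 3, 1, 11, 14, 5, 0, 2, 16, 7, 12, 13, 8, 9, 4]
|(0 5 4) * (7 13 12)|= 3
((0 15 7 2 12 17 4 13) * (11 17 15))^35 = ((0 11 17 4 13)(2 12 15 7))^35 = (17)(2 7 15 12)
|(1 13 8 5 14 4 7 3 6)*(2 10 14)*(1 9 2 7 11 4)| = 22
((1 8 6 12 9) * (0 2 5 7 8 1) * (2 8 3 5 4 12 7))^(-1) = (0 9 12 4 2 5 3 7 6 8)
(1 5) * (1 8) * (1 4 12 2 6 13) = [0, 5, 6, 3, 12, 8, 13, 7, 4, 9, 10, 11, 2, 1] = (1 5 8 4 12 2 6 13)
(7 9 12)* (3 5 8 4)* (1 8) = (1 8 4 3 5)(7 9 12) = [0, 8, 2, 5, 3, 1, 6, 9, 4, 12, 10, 11, 7]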